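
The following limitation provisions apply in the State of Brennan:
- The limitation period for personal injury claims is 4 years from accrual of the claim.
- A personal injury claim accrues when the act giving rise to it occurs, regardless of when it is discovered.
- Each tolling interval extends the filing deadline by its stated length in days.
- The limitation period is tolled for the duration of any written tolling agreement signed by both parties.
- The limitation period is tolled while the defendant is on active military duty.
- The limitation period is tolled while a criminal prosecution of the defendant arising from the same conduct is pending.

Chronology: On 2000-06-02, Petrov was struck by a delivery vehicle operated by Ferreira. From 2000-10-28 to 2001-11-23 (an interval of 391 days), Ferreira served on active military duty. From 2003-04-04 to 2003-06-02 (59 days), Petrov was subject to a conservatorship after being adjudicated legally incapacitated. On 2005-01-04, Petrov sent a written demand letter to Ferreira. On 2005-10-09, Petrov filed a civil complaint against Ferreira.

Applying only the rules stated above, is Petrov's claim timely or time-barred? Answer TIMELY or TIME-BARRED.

The claim accrued on 2000-06-02, when the wrongful act occurred.
4 years from 2000-06-02 is 2004-06-02.
Because the defendant's active military service ran from 2000-10-28 to 2001-11-23, the deadline is extended by 391 days to 2005-06-28.
Although the plaintiff's incapacity ran from 2003-04-04 to 2003-06-02, the stated rules do not make that a tolling event, so it is disregarded.
None of the other events listed affects the running of the period under the stated rules.
The 2005-10-09 filing falls after the 2005-06-28 deadline; the claim is time-barred.

TIME-BARRED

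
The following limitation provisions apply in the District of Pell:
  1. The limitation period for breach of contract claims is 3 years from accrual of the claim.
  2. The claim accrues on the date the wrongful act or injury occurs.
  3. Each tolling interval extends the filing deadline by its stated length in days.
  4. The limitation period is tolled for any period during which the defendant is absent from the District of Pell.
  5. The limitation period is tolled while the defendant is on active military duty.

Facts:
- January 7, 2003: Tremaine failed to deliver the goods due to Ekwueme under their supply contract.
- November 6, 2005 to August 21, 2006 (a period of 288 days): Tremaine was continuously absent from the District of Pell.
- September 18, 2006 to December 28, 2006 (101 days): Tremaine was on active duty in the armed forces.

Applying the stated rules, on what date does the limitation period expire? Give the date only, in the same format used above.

The claim accrued on January 7, 2003, the date of the act.
3 years from January 7, 2003 is January 7, 2006.
The defendant's absence from the jurisdiction from November 6, 2005 to August 21, 2006 tolled the period for 288 days, extending the deadline to October 22, 2006.
The defendant's active military service from September 18, 2006 to December 28, 2006 tolled the period for 101 days, extending the deadline to January 31, 2007.

January 31, 2007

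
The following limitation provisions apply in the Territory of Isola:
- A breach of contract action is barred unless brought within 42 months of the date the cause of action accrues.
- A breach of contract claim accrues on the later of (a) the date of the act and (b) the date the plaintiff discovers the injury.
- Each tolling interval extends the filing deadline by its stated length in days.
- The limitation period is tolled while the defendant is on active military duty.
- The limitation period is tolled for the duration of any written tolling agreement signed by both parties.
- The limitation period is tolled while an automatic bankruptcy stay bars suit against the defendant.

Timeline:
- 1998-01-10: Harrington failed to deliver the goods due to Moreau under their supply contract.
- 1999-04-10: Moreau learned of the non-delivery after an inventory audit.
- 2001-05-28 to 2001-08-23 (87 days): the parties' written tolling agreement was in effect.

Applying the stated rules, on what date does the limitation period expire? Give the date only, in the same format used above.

2003-01-05

Taking the later of the act (1998-01-10) and discovery (1999-04-10), the claim accrued on 1999-04-10.
The untolled deadline — 42 months after 1999-04-10 — is 2002-10-10.
The written tolling agreement from 2001-05-28 to 2001-08-23 tolled the period for 87 days, extending the deadline to 2003-01-05.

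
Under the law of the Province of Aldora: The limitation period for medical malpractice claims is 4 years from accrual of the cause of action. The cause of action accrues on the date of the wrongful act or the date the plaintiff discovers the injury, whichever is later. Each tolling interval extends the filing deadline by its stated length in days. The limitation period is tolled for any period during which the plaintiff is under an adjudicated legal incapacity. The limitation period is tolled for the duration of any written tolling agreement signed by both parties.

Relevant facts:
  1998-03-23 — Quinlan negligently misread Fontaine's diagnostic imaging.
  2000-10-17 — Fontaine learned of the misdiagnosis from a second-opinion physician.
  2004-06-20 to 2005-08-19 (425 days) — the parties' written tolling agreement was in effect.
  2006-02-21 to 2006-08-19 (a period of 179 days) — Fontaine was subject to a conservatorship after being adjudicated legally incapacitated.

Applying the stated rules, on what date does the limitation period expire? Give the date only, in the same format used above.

2005-12-16

The claim accrued on 2000-10-17 — the later of the 1998-03-23 act and the 2000-10-17 discovery.
4 years from 2000-10-17 is 2004-10-17.
Because the written tolling agreement ran from 2004-06-20 to 2005-08-19, the deadline is extended by 425 days to 2005-12-16.
The plaintiff's legal incapacity starting 2006-02-21 came too late — the period had run on 2005-12-16 — and so does not extend the deadline.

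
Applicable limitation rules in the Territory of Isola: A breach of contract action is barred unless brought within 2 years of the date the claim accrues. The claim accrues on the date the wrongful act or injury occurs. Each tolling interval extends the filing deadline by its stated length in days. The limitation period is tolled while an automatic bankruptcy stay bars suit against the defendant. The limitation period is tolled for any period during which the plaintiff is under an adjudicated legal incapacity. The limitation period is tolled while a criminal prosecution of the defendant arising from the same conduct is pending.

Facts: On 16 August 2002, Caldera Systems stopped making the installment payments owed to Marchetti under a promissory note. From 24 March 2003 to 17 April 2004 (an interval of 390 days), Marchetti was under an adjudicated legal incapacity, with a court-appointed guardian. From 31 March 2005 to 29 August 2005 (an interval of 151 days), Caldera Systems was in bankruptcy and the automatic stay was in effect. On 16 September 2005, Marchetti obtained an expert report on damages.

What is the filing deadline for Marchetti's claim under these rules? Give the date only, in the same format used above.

The claim accrued on 16 August 2002, when the wrongful act occurred.
Adding the 2 years base period to 16 August 2002 gives a deadline of 16 August 2004, before any tolling.
The plaintiff's legal incapacity from 24 March 2003 to 17 April 2004 tolled the period for 390 days, extending the deadline to 10 September 2005.
The period was tolled for 151 days by the automatic bankruptcy stay (31 March 2005 to 29 August 2005), pushing the deadline to 8 February 2006.
The other events in the timeline have no effect on the limitation period under the stated rules.

8 February 2006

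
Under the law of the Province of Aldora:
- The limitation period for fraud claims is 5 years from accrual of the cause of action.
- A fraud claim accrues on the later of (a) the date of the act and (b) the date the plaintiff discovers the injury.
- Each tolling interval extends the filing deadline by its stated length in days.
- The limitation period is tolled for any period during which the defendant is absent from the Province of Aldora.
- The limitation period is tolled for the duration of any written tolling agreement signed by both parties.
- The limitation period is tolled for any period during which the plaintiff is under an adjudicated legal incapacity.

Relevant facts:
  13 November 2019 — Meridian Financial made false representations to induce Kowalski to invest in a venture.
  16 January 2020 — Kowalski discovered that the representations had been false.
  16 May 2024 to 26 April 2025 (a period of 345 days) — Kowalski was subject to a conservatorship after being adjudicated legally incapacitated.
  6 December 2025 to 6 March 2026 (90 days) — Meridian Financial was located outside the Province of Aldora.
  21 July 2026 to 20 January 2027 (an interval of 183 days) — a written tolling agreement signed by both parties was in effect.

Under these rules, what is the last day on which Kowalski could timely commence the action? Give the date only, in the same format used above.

Because discovery on 16 January 2020 post-dates the 13 November 2019 act, accrual under the later-of rule falls on 16 January 2020.
Adding the 5 years base period to 16 January 2020 gives a deadline of 16 January 2025, before any tolling.
The plaintiff's legal incapacity from 16 May 2024 to 26 April 2025 tolled the period for 345 days, extending the deadline to 27 December 2025.
The period was tolled for 90 days by the defendant's absence from the jurisdiction (6 December 2025 to 6 March 2026), pushing the deadline to 27 March 2026.
The written tolling agreement starting 21 July 2026 came too late — the period had run on 27 March 2026 — and so does not extend the deadline.

27 March 2026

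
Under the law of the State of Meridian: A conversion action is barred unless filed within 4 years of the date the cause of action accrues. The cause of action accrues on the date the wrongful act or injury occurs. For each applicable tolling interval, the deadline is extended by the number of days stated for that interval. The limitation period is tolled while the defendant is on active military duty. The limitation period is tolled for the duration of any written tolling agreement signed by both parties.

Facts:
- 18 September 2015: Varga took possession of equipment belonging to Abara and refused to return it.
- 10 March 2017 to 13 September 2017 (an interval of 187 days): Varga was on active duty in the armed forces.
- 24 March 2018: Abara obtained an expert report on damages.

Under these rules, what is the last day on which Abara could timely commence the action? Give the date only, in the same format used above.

The limitation period began to run on 18 September 2015.
4 years from 18 September 2015 is 18 September 2019.
The defendant's active military service from 10 March 2017 to 13 September 2017 tolled the period for 187 days, extending the deadline to 23 March 2020.
Nothing else in the chronology tolls or restarts the period.

23 March 2020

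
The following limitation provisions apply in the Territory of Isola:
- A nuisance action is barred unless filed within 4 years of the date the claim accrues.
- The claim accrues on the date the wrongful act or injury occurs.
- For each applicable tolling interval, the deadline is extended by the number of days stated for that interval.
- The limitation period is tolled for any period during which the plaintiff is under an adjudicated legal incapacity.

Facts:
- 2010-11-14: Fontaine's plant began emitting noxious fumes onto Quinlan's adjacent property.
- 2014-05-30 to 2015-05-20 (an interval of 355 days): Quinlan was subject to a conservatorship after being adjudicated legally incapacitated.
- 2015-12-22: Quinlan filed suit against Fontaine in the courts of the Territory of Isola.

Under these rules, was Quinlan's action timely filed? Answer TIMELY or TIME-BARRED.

TIME-BARRED

The claim accrued on 2010-11-14, when the wrongful act occurred.
Adding the 4 years base period to 2010-11-14 gives a deadline of 2014-11-14, before any tolling.
Because the plaintiff's legal incapacity ran from 2014-05-30 to 2015-05-20, the deadline is extended by 355 days to 2015-11-04.
Filing on 2015-12-22 missed the 2015-11-04 deadline — the action is time-barred.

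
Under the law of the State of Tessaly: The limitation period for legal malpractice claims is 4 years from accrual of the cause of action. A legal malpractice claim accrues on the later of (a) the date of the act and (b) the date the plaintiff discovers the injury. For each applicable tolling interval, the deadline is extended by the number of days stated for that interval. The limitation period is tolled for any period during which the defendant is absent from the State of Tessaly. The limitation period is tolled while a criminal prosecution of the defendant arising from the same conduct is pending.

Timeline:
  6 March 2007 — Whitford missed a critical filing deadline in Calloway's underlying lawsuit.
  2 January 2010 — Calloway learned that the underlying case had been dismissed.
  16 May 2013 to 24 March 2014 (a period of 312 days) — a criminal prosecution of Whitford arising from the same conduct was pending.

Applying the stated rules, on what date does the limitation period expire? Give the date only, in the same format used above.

10 November 2014

Because discovery on 2 January 2010 post-dates the 6 March 2007 act, accrual under the later-of rule falls on 2 January 2010.
Adding the 4 years base period to 2 January 2010 gives a deadline of 2 January 2014, before any tolling.
The pending criminal prosecution from 16 May 2013 to 24 March 2014 tolled the period for 312 days, extending the deadline to 10 November 2014.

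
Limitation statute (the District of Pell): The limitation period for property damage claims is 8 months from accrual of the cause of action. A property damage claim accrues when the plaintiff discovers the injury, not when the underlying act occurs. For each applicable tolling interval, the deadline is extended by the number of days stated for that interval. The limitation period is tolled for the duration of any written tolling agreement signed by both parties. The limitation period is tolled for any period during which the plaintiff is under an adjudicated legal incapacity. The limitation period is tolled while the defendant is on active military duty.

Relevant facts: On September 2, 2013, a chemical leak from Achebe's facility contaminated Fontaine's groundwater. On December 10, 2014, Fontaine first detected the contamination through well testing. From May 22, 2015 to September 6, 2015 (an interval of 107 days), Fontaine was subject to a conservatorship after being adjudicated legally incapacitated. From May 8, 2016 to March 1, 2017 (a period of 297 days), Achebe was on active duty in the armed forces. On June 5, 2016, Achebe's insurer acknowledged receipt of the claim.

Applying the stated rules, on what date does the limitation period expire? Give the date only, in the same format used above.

November 25, 2015

The claim did not accrue until Fontaine discovered the injury on December 10, 2014; the September 2, 2013 act date does not start the clock under the stated rule.
Adding the 8 months base period to December 10, 2014 gives a deadline of August 10, 2015, before any tolling.
Because the plaintiff's legal incapacity ran from May 22, 2015 to September 6, 2015, the deadline is extended by 107 days to November 25, 2015.
The defendant's active military service from May 8, 2016 to March 1, 2017 began after the period had already run on November 25, 2015, so it has no tolling effect.
None of the other events listed affects the running of the period under the stated rules.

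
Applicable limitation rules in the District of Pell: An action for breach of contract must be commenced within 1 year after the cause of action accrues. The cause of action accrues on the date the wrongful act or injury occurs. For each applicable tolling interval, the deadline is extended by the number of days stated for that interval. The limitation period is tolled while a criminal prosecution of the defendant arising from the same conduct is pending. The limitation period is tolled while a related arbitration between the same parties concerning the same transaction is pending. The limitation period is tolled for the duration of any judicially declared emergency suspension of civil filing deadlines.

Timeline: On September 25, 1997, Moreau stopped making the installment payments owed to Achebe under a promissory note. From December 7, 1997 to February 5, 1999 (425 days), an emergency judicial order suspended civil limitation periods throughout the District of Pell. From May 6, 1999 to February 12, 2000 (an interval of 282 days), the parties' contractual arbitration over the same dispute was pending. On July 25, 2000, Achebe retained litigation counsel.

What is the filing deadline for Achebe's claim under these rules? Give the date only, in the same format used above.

September 1, 2000

The limitation period began to run on September 25, 1997.
1 year from September 25, 1997 is September 25, 1998.
The period was tolled for 425 days by the emergency suspension of filing deadlines (December 7, 1997 to February 5, 1999), pushing the deadline to November 24, 1999.
Because the pending related arbitration ran from May 6, 1999 to February 12, 2000, the deadline is extended by 282 days to September 1, 2000.
Nothing else in the chronology tolls or restarts the period.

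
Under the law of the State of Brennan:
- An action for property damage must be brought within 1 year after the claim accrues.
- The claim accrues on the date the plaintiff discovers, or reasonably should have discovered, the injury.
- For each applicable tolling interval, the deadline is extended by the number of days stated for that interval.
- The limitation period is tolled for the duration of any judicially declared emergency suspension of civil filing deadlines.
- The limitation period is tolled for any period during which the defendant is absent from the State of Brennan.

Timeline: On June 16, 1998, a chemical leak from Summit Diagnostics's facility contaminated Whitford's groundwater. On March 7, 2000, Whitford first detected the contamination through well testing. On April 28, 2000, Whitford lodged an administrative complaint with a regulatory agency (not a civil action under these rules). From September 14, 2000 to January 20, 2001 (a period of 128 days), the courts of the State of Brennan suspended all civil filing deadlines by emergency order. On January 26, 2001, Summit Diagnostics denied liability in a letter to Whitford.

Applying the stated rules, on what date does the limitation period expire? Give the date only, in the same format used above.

July 13, 2001

Under the discovery rule, the claim accrued on March 7, 2000, when Whitford discovered the injury — not on the June 16, 1998 date of the underlying act.
1 year from March 7, 2000 is March 7, 2001.
The period was tolled for 128 days by the emergency suspension of filing deadlines (September 14, 2000 to January 20, 2001), pushing the deadline to July 13, 2001.
The other events in the timeline have no effect on the limitation period under the stated rules.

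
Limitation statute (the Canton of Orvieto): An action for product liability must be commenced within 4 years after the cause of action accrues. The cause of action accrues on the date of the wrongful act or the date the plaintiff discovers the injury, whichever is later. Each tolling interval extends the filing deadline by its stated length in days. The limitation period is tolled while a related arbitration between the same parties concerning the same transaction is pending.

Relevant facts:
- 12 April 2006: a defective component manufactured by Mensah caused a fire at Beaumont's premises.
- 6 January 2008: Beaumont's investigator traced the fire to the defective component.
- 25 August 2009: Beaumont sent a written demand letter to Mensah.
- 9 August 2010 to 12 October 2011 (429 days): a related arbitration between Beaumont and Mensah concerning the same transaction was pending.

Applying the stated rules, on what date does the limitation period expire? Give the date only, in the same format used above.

The claim accrued on 6 January 2008 — the later of the 12 April 2006 act and the 6 January 2008 discovery.
The untolled deadline — 4 years after 6 January 2008 — is 6 January 2012.
The pending related arbitration from 9 August 2010 to 12 October 2011 tolled the period for 429 days, extending the deadline to 10 March 2013.
None of the other events listed affects the running of the period under the stated rules.

10 March 2013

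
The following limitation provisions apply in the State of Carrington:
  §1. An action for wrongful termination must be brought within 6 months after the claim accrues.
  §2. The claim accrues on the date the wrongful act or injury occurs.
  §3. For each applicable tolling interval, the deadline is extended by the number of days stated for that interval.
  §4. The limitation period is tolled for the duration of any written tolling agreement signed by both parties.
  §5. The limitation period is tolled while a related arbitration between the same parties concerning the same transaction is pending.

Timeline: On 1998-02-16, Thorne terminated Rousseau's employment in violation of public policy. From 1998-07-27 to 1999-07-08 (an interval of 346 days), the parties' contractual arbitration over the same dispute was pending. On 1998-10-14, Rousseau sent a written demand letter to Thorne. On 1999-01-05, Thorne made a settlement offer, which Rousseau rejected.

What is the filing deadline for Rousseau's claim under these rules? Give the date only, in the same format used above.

The claim accrued on 1998-02-16, when the wrongful act occurred.
The untolled deadline — 6 months after 1998-02-16 — is 1998-08-16.
Because the pending related arbitration ran from 1998-07-27 to 1999-07-08, the deadline is extended by 346 days to 1999-07-28.
Nothing else in the chronology tolls or restarts the period.

1999-07-28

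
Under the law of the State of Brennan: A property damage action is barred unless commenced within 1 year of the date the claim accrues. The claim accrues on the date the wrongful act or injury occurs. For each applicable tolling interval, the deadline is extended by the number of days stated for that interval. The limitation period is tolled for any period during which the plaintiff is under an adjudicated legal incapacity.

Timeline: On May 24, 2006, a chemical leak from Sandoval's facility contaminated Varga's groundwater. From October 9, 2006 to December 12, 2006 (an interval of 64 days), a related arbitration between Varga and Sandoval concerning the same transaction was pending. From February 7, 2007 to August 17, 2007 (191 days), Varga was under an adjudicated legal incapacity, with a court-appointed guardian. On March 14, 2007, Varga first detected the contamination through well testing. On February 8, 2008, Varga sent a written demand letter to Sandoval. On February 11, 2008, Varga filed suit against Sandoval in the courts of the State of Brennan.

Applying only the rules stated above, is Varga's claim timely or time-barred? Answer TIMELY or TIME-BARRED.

Accrual is governed by the date of the act, so the period began to run on May 24, 2006; the later discovery on March 14, 2007 is irrelevant under the stated rule.
Adding the 1 year base period to May 24, 2006 gives a deadline of May 24, 2007, before any tolling.
Because the plaintiff's legal incapacity ran from February 7, 2007 to August 17, 2007, the deadline is extended by 191 days to December 1, 2007.
The pending related arbitration from October 9, 2006 to December 12, 2006 does not toll the period, because no stated rule makes a pending arbitration a tolling event.
Nothing else in the chronology tolls or restarts the period.
Filing on February 11, 2008 missed the December 1, 2007 deadline — the action is time-barred.

TIME-BARRED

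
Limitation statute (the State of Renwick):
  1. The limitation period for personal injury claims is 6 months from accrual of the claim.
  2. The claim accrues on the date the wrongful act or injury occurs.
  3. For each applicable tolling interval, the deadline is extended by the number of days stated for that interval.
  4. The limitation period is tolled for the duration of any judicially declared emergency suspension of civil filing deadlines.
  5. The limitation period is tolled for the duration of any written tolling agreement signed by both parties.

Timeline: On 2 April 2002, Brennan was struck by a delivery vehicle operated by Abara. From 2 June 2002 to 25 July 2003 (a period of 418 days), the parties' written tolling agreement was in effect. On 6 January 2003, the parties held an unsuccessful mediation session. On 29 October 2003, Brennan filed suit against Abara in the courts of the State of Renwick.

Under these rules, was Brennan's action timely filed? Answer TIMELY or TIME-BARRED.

The limitation period began to run on 2 April 2002.
6 months from 2 April 2002 is 2 October 2002.
The period was tolled for 418 days by the written tolling agreement (2 June 2002 to 25 July 2003), pushing the deadline to 24 November 2003.
None of the other events listed affects the running of the period under the stated rules.
Filing on 29 October 2003 beat the 24 November 2003 deadline — the action is timely.

TIMELY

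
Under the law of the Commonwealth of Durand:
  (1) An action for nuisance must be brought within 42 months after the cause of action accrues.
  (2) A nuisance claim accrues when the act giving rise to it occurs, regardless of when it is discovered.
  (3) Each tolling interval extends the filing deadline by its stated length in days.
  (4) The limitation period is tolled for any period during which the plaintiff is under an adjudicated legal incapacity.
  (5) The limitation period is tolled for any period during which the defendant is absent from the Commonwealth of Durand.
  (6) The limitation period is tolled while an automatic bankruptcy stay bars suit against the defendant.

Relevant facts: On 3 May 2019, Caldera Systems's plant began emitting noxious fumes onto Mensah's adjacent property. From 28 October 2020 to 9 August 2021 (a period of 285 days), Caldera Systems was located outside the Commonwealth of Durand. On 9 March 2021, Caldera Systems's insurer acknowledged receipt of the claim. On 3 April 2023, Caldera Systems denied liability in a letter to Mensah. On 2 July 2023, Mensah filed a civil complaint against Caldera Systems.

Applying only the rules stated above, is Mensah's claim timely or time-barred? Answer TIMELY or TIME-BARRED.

TIMELY

The limitation period began to run on 3 May 2019.
The untolled deadline — 42 months after 3 May 2019 — is 3 November 2022.
Because the defendant's absence from the jurisdiction ran from 28 October 2020 to 9 August 2021, the deadline is extended by 285 days to 15 August 2023.
Nothing else in the chronology tolls or restarts the period.
Filing on 2 July 2023 beat the 15 August 2023 deadline — the action is timely.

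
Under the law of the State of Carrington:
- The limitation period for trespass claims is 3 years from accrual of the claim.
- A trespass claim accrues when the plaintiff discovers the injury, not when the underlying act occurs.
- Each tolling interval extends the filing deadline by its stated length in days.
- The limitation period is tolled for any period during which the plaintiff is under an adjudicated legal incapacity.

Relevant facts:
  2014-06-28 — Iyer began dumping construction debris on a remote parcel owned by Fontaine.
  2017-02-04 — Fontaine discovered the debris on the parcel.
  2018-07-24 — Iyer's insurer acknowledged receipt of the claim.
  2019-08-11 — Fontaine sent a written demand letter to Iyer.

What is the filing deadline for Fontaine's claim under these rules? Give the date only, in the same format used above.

2020-02-04

Under the discovery rule, the claim accrued on 2017-02-04, when Fontaine discovered the injury — not on the 2014-06-28 date of the underlying act.
Adding the 3 years base period to 2017-02-04 gives a deadline of 2020-02-04, before any tolling.
The other events in the timeline have no effect on the limitation period under the stated rules.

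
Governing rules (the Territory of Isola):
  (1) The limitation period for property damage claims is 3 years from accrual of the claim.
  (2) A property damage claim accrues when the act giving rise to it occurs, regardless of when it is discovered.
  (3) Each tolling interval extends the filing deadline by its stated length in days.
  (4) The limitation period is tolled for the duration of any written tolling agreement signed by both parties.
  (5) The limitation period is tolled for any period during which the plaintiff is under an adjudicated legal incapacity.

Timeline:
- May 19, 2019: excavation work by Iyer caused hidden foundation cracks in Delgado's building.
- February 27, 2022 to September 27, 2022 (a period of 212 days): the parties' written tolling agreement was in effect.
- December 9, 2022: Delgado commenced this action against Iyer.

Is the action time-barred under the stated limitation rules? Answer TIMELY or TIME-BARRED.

TIMELY

The claim accrued on May 19, 2019, when the wrongful act occurred.
The untolled deadline — 3 years after May 19, 2019 — is May 19, 2022.
The written tolling agreement from February 27, 2022 to September 27, 2022 tolled the period for 212 days, extending the deadline to December 17, 2022.
Delgado filed on December 9, 2022, before the December 17, 2022 deadline, so the action is timely.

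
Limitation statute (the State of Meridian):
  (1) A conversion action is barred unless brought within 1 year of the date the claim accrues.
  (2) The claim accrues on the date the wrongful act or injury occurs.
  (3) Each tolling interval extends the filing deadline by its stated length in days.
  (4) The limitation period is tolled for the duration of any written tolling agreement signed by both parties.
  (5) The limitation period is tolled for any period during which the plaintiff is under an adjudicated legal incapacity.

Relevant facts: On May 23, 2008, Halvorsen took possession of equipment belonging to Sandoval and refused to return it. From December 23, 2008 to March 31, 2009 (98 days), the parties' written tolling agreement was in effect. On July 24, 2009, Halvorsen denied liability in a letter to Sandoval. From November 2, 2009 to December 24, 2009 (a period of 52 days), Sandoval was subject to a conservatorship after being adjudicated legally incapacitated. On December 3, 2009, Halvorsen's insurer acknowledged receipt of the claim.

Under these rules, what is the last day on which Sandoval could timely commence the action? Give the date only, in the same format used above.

August 29, 2009

The claim accrued on May 23, 2008, when the wrongful act occurred.
Adding the 1 year base period to May 23, 2008 gives a deadline of May 23, 2009, before any tolling.
The period was tolled for 98 days by the written tolling agreement (December 23, 2008 to March 31, 2009), pushing the deadline to August 29, 2009.
The plaintiff's legal incapacity from November 2, 2009 to December 24, 2009 began after the period had already run on August 29, 2009, so it has no tolling effect.
None of the other events listed affects the running of the period under the stated rules.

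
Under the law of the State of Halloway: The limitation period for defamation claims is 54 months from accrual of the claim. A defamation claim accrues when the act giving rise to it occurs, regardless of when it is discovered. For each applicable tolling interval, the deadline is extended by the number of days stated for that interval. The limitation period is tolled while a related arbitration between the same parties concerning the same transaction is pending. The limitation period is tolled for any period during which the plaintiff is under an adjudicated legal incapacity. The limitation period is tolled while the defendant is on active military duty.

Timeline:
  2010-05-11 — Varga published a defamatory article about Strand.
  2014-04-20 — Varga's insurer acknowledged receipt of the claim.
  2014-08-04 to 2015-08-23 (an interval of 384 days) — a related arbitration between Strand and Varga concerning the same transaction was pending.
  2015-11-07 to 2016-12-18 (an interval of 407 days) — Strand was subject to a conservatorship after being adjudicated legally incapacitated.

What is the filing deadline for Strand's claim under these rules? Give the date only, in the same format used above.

The claim accrued on 2010-05-11, when the wrongful act occurred.
Adding the 54 months base period to 2010-05-11 gives a deadline of 2014-11-11, before any tolling.
Because the pending related arbitration ran from 2014-08-04 to 2015-08-23, the deadline is extended by 384 days to 2015-11-30.
The plaintiff's legal incapacity from 2015-11-07 to 2016-12-18 tolled the period for 407 days, extending the deadline to 2017-01-10.
The other events in the timeline have no effect on the limitation period under the stated rules.

2017-01-10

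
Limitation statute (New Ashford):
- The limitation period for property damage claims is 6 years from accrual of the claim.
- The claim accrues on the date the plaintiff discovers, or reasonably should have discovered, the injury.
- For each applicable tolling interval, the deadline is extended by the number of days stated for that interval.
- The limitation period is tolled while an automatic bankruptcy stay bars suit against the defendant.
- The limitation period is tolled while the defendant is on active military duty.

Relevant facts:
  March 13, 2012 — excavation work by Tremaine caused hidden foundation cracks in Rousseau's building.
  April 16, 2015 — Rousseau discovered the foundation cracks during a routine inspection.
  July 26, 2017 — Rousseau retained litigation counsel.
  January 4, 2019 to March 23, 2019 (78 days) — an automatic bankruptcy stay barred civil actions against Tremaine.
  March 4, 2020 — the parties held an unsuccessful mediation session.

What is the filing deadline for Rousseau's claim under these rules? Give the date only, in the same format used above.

Accrual is tied to discovery, so the period began on April 16, 2015 rather than on March 13, 2012 when the act occurred.
Adding the 6 years base period to April 16, 2015 gives a deadline of April 16, 2021, before any tolling.
The period was tolled for 78 days by the automatic bankruptcy stay (January 4, 2019 to March 23, 2019), pushing the deadline to July 3, 2021.
None of the other events listed affects the running of the period under the stated rules.

July 3, 2021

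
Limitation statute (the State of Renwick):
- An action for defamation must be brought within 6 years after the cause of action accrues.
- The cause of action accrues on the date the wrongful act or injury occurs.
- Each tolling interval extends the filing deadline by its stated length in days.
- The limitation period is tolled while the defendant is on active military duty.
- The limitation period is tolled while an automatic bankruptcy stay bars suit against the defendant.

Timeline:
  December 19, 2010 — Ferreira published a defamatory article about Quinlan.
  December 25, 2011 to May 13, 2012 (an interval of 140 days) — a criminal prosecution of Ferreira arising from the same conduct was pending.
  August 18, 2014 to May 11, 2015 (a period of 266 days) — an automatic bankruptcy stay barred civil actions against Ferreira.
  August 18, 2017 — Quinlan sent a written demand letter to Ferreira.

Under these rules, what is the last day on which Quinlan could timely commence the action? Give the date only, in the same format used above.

The claim accrued on December 19, 2010, when the wrongful act occurred.
6 years from December 19, 2010 is December 19, 2016.
The automatic bankruptcy stay from August 18, 2014 to May 11, 2015 tolled the period for 266 days, extending the deadline to September 11, 2017.
Although a criminal prosecution ran from December 25, 2011 to May 13, 2012, the stated rules do not make that a tolling event, so it is disregarded.
The other events in the timeline have no effect on the limitation period under the stated rules.

September 11, 2017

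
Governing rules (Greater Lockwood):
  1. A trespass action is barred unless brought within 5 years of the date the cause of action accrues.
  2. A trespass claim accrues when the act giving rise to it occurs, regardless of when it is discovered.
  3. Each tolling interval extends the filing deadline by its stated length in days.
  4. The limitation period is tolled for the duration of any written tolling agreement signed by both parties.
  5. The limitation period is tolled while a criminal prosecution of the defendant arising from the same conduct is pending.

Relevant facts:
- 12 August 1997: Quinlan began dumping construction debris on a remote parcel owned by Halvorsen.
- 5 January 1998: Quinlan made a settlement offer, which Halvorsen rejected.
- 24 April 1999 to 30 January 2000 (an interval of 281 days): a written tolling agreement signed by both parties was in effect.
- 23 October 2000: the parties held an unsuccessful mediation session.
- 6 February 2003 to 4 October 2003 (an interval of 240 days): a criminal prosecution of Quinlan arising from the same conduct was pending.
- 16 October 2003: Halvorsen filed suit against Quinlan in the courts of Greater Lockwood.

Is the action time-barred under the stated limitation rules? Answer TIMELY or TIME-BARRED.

TIMELY

The claim accrued on 12 August 1997, when the wrongful act occurred.
The untolled deadline — 5 years after 12 August 1997 — is 12 August 2002.
The period was tolled for 281 days by the written tolling agreement (24 April 1999 to 30 January 2000), pushing the deadline to 20 May 2003.
Because the pending criminal prosecution ran from 6 February 2003 to 4 October 2003, the deadline is extended by 240 days to 15 January 2004.
The other events in the timeline have no effect on the limitation period under the stated rules.
Filing on 16 October 2003 beat the 15 January 2004 deadline — the action is timely.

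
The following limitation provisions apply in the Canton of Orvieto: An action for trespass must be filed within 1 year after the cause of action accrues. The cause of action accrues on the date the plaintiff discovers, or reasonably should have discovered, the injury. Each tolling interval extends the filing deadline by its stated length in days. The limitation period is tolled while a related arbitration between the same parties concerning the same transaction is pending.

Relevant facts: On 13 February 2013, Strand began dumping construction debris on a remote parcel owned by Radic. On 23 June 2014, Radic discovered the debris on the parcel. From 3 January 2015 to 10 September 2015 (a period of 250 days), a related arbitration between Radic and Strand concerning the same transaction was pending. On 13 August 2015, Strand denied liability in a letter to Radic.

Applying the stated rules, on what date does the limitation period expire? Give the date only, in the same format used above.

28 February 2016

Accrual is tied to discovery, so the period began on 23 June 2014 rather than on 13 February 2013 when the act occurred.
The untolled deadline — 1 year after 23 June 2014 — is 23 June 2015.
Because the pending related arbitration ran from 3 January 2015 to 10 September 2015, the deadline is extended by 250 days to 28 February 2016.
The other events in the timeline have no effect on the limitation period under the stated rules.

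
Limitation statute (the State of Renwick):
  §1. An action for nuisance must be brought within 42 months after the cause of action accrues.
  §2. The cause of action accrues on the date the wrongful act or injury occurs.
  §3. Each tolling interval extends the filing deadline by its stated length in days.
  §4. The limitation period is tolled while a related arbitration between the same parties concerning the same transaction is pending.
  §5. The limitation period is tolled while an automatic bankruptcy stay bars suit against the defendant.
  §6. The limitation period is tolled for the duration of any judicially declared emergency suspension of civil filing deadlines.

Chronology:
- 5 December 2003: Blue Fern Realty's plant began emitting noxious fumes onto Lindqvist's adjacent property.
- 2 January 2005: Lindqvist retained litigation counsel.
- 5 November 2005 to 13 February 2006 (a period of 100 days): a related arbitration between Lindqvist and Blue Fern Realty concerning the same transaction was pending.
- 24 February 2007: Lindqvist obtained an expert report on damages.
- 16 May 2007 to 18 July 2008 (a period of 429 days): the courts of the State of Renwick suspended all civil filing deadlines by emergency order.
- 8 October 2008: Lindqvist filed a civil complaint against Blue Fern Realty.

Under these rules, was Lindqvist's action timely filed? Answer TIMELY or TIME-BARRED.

The claim accrued on 5 December 2003, when the wrongful act occurred.
The untolled deadline — 42 months after 5 December 2003 — is 5 June 2007.
The period was tolled for 100 days by the pending related arbitration (5 November 2005 to 13 February 2006), pushing the deadline to 13 September 2007.
Because the emergency suspension of filing deadlines ran from 16 May 2007 to 18 July 2008, the deadline is extended by 429 days to 15 November 2008.
None of the other events listed affects the running of the period under the stated rules.
Filing on 8 October 2008 beat the 15 November 2008 deadline — the action is timely.

TIMELY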